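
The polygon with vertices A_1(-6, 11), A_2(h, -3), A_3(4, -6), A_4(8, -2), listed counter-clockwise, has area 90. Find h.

The doubled signed area Σ (x_i y_{i+1} − x_{i+1} y_i) is linear in h.
With h=0 it equals 146; the coefficient of h is -17 (from the two edges through A_2).
So -17·h + 146 = 2·90 = 180 ⇒ h = -2.

-2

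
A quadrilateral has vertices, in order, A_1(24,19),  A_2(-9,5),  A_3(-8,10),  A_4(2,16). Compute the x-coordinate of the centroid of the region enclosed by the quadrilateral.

Apply the shoelace formula. First the cross-terms c_i = x_i·y_{i+1} − x_{i+1}·y_i:
  291, -50, -148, -346  ⇒  2A = -253, A = -126.5.
Then Σ (x_i + x_{i+1})·c_i = -2893, so x̄ = -2893 / (6·(-126.5)) = 263/69.

263/69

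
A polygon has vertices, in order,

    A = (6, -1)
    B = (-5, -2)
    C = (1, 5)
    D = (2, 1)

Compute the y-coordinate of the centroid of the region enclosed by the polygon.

8/19

Apply Gauss's area formula. First the cross-terms c_i = x_i·y_{i+1} − x_{i+1}·y_i:
  -17, -23, -9, -8  ⇒  2A = -57, A = -28.5.
Then Σ (y_i + y_{i+1})·c_i = -72, so ȳ = -72 / (6·(-28.5)) = 8/19.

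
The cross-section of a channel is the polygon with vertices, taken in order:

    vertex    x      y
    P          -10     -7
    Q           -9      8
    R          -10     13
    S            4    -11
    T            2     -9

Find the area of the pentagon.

P→Q: (-10)(8) − (-9)(-7) = -143
Q→R: (-9)(13) − (-10)(8) = -37
R→S: (-10)(-11) − (4)(13) = 58
S→T: (4)(-9) − (2)(-11) = -14
T→P: (2)(-7) − (-10)(-9) = -104
Σ = -240
Area = |Σ|/2 = 120.

120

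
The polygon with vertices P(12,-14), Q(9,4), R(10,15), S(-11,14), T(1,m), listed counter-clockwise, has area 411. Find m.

The doubled signed area Σ (x_i y_{i+1} − x_{i+1} y_i) is linear in m.
With m=0 it equals 546; the coefficient of m is -23 (from the two edges through T).
So -23·m + 546 = 2·411 = 822 ⇒ m = -12.

-12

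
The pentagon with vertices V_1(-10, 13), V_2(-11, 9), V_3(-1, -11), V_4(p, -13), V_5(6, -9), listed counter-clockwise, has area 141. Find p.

10

Write out the shoelace sum; only the two edges meeting at V_4 involve p:
2·Area = [((-1)·(-13) − p·(-11)) + (p·(-9) − 6·(-13))] + 171
       = 2·p + 262 = 282
⇒ p = 10.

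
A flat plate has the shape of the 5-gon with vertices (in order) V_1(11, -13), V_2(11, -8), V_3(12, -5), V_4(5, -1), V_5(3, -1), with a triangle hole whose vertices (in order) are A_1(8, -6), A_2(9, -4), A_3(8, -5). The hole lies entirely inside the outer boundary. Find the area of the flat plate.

Outer boundary:
Apply Gauss's area formula: 2A = Σ (x_i·y_{i+1} − x_{i+1}·y_i), indices taken mod 5.
V_1→V_2: (11)(-8) − (11)(-13) = 55
V_2→V_3: (11)(-5) − (12)(-8) = 41
V_3→V_4: (12)(-1) − (5)(-5) = 13
V_4→V_5: (5)(-1) − (3)(-1) = -2
V_5→V_1: (3)(-13) − (11)(-1) = -28
Σ = 79
Area = |Σ|/2 = 39.5.
Hole:
Apply the shoelace formula: 2A = Σ (x_i·y_{i+1} − x_{i+1}·y_i), indices taken mod 3.
A_1→A_2: (8)(-4) − (9)(-6) = 22
A_2→A_3: (9)(-5) − (8)(-4) = -13
A_3→A_1: (8)(-6) − (8)(-5) = -8
Σ = 1
Area = |Σ|/2 = 0.5.
Net area = 39.5 − 0.5 = 39.

39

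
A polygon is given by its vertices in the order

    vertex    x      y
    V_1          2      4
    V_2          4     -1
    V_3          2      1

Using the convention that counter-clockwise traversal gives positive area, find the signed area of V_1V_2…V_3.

Cross-terms: -18, 6, 6  ⇒  Σ = -6
Signed area = Σ/2 = -3 (negative ⇒ clockwise traversal).

-3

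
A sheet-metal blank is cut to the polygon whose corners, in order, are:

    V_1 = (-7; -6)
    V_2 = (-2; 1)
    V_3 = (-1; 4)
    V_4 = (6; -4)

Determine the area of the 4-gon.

Apply the shoelace formula: 2A = Σ (x_i·y_{i+1} − x_{i+1}·y_i), indices taken mod 4.
Σ = (-19) + (-7) + (-20) + (-64) = -110
Area = |Σ|/2 = 55.

55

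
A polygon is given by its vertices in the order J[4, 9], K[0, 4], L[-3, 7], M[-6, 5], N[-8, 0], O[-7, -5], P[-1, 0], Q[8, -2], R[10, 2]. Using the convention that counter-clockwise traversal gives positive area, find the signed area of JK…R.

125

Apply the surveyor's formula: 2A = Σ (x_i·y_{i+1} − x_{i+1}·y_i), indices taken mod 9.
Cross-terms: 16, 12, 27, 40, 40, -5, 2, 36, 82  ⇒  Σ = 250
Signed area = Σ/2 = 125 (positive ⇒ counter-clockwise traversal).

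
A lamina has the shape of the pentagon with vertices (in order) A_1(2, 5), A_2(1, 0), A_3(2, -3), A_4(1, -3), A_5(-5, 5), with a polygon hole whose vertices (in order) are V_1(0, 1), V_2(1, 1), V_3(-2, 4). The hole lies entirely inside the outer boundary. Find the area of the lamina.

Outer boundary:
Apply the shoelace (surveyor's) formula: 2A = Σ (x_i·y_{i+1} − x_{i+1}·y_i), indices taken mod 5.
A_1→A_2: (2)(0) − (1)(5) = -5
A_2→A_3: (1)(-3) − (2)(0) = -3
A_3→A_4: (2)(-3) − (1)(-3) = -3
A_4→A_5: (1)(5) − (-5)(-3) = -10
A_5→A_1: (-5)(5) − (2)(5) = -35
Σ = -56
Area = |Σ|/2 = 28.
Hole:
Apply the surveyor's formula: 2A = Σ (x_i·y_{i+1} − x_{i+1}·y_i), indices taken mod 3.
Σ = (-1) + (6) + (-2) = 3
Area = |Σ|/2 = 1.5.
Net area = 28 − 1.5 = 26.5.

26.5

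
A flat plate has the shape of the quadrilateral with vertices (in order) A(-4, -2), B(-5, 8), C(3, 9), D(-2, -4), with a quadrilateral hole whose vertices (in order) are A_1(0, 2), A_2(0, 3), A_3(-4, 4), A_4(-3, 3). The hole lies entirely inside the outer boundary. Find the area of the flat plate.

Outer boundary:
Σ = (-42) + (-69) + (6) + (-12) = -117
Area = |Σ|/2 = 58.5.
Hole:
Apply the shoelace (surveyor's) formula: 2A = Σ (x_i·y_{i+1} − x_{i+1}·y_i), indices taken mod 4.
A_1→A_2: (0)(3) − (0)(2) = 0
A_2→A_3: (0)(4) − (-4)(3) = 12
A_3→A_4: (-4)(3) − (-3)(4) = 0
A_4→A_1: (-3)(2) − (0)(3) = -6
Σ = 6
Area = |Σ|/2 = 3.
Net area = 58.5 − 3 = 55.5.

55.5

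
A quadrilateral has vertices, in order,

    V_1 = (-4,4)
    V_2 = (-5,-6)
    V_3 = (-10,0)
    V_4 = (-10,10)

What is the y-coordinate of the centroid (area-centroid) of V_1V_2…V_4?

Apply Gauss's area formula. First the cross-terms c_i = x_i·y_{i+1} − x_{i+1}·y_i:
  44, -60, -100, 0  ⇒  2A = -116, A = -58.
Then Σ (y_i + y_{i+1})·c_i = -728, so ȳ = -728 / (6·(-58)) = 182/87.

182/87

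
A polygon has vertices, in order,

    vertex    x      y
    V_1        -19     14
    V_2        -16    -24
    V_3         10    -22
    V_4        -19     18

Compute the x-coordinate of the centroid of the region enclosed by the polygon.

-1561/185

Apply Gauss's area formula. First the cross-terms c_i = x_i·y_{i+1} − x_{i+1}·y_i:
  680, 592, -238, 76  ⇒  2A = 1110, A = 555.
Then Σ (x_i + x_{i+1})·c_i = -28098, so x̄ = -28098 / (6·555) = -1561/185.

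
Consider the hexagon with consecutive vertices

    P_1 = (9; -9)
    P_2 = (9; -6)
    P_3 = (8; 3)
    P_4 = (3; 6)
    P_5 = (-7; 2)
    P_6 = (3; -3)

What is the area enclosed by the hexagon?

102

Apply the surveyor's formula: 2A = Σ (x_i·y_{i+1} − x_{i+1}·y_i), indices taken mod 6.
Σ = (27) + (75) + (39) + (48) + (15) + (0) = 204
Area = |Σ|/2 = 102.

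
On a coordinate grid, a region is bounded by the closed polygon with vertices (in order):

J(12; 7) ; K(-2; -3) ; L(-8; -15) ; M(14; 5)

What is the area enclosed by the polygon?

Apply the shoelace (surveyor's) formula: 2A = Σ (x_i·y_{i+1} − x_{i+1}·y_i), indices taken mod 4.
Σ = (-22) + (6) + (170) + (38) = 192
Area = |Σ|/2 = 96.

96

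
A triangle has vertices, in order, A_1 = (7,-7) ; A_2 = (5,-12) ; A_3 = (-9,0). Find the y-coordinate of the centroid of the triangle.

-19/3

Apply Gauss's area formula. First the cross-terms c_i = x_i·y_{i+1} − x_{i+1}·y_i:
  -49, -108, 63  ⇒  2A = -94, A = -47.
Then Σ (y_i + y_{i+1})·c_i = 1786, so ȳ = 1786 / (6·(-47)) = -19/3.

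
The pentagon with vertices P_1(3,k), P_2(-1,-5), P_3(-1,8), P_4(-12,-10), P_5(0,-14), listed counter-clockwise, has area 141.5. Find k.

-5

Write out the shoelace sum; only the two edges meeting at P_1 involve k:
2·Area = [(0·k − 3·(-14)) + (3·(-5) − (-1)·k)] + 261
       = 1·k + 288 = 283
⇒ k = -5.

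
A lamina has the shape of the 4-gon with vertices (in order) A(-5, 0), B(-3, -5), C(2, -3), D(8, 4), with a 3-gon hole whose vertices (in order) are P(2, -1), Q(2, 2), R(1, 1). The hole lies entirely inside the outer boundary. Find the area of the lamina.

46.5

Outer boundary:
Apply the shoelace (surveyor's) formula: 2A = Σ (x_i·y_{i+1} − x_{i+1}·y_i), indices taken mod 4.
Σ = (25) + (19) + (32) + (20) = 96
Area = |Σ|/2 = 48.
Hole:
P→Q: (2)(2) − (2)(-1) = 6
Q→R: (2)(1) − (1)(2) = 0
R→P: (1)(-1) − (2)(1) = -3
Σ = 3
Area = |Σ|/2 = 1.5.
Net area = 48 − 1.5 = 46.5.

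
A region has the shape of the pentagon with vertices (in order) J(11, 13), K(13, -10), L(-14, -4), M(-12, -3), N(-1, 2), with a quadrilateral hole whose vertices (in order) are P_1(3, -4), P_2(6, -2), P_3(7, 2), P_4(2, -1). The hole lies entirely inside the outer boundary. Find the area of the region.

255.5

Outer boundary:
Σ = (-279) + (-192) + (-6) + (-27) + (-35) = -539
Area = |Σ|/2 = 269.5.
Hole:
Apply the surveyor's formula: 2A = Σ (x_i·y_{i+1} − x_{i+1}·y_i), indices taken mod 4.
Σ = (18) + (26) + (-11) + (-5) = 28
Area = |Σ|/2 = 14.
Net area = 269.5 − 14 = 255.5.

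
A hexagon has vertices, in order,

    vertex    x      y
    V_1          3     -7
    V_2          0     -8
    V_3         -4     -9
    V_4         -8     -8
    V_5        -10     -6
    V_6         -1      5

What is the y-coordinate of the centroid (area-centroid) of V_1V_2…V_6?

Apply the surveyor's formula. First the cross-terms c_i = x_i·y_{i+1} − x_{i+1}·y_i:
  -24, -32, -40, -32, -56, -8  ⇒  2A = -192, A = -96.
Then Σ (y_i + y_{i+1})·c_i = 2104, so ȳ = 2104 / (6·(-96)) = -263/72.

-263/72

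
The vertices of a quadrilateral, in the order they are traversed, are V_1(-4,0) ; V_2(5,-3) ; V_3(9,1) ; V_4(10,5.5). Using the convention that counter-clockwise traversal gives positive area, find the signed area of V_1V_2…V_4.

52.75

Apply the shoelace formula: 2A = Σ (x_i·y_{i+1} − x_{i+1}·y_i), indices taken mod 4.
Σ = (12) + (32) + (39.5) + (22) = 105.5
Signed area = Σ/2 = 52.75 (positive ⇒ counter-clockwise traversal).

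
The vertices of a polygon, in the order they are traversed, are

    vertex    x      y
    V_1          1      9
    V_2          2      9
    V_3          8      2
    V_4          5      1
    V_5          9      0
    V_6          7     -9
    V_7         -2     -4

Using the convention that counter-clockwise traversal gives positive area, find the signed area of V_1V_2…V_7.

Apply Gauss's area formula: 2A = Σ (x_i·y_{i+1} − x_{i+1}·y_i), indices taken mod 7.
Cross-terms: -9, -68, -2, -9, -81, -46, -14  ⇒  Σ = -229
Signed area = Σ/2 = -114.5 (negative ⇒ clockwise traversal).

-114.5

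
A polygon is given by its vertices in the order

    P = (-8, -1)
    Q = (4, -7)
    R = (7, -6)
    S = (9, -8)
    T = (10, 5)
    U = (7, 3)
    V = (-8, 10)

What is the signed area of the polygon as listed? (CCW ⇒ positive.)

192.5

Apply the shoelace formula: 2A = Σ (x_i·y_{i+1} − x_{i+1}·y_i), indices taken mod 7.
Cross-terms: 60, 25, -2, 125, -5, 94, 88  ⇒  Σ = 385
Signed area = Σ/2 = 192.5 (positive ⇒ counter-clockwise traversal).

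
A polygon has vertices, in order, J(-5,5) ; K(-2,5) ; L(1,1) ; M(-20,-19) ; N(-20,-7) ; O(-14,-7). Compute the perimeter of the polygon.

|JK| = √((3)² + (0)²) = √9 = 3
|KL| = √((3)² + (-4)²) = √25 = 5
|LM| = √((-21)² + (-20)²) = √841 = 29
|MN| = √((0)² + (12)²) = √144 = 12
|NO| = √((6)² + (0)²) = √36 = 6
|OJ| = √((9)² + (12)²) = √225 = 15
Perimeter = 3 + 5 + 29 + 12 + 6 + 15 = 70.

70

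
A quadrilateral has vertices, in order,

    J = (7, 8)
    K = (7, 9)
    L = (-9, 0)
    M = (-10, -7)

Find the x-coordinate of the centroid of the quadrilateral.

Apply the surveyor's formula. First the cross-terms c_i = x_i·y_{i+1} − x_{i+1}·y_i:
  7, 81, 63, -31  ⇒  2A = 120, A = 60.
Then Σ (x_i + x_{i+1})·c_i = -1168, so x̄ = -1168 / (6·60) = -146/45.

-146/45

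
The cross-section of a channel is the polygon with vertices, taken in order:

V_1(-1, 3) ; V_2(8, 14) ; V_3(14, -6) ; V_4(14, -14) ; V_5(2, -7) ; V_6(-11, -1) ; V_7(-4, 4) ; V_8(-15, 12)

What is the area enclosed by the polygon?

306

Apply the shoelace formula: 2A = Σ (x_i·y_{i+1} − x_{i+1}·y_i), indices taken mod 8.
V_1→V_2: (-1)(14) − (8)(3) = -38
V_2→V_3: (8)(-6) − (14)(14) = -244
V_3→V_4: (14)(-14) − (14)(-6) = -112
V_4→V_5: (14)(-7) − (2)(-14) = -70
V_5→V_6: (2)(-1) − (-11)(-7) = -79
V_6→V_7: (-11)(4) − (-4)(-1) = -48
V_7→V_8: (-4)(12) − (-15)(4) = 12
V_8→V_1: (-15)(3) − (-1)(12) = -33
Σ = -612
Area = |Σ|/2 = 306.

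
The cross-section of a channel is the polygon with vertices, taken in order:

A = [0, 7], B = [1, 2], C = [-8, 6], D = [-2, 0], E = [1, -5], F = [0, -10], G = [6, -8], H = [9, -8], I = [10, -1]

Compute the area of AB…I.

Apply Gauss's area formula: 2A = Σ (x_i·y_{i+1} − x_{i+1}·y_i), indices taken mod 9.
Σ = (-7) + (22) + (12) + (10) + (-10) + (60) + (24) + (71) + (70) = 252
Area = |Σ|/2 = 126.

126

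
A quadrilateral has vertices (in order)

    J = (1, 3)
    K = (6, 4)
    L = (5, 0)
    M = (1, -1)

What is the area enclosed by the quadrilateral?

17.5

Apply the shoelace (surveyor's) formula: 2A = Σ (x_i·y_{i+1} − x_{i+1}·y_i), indices taken mod 4.
J→K: (1)(4) − (6)(3) = -14
K→L: (6)(0) − (5)(4) = -20
L→M: (5)(-1) − (1)(0) = -5
M→J: (1)(3) − (1)(-1) = 4
Σ = -35
Area = |Σ|/2 = 17.5.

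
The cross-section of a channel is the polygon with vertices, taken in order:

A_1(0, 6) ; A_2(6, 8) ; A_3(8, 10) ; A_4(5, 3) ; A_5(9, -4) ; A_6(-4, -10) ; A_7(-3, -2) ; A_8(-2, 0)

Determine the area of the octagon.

Apply the surveyor's formula: 2A = Σ (x_i·y_{i+1} − x_{i+1}·y_i), indices taken mod 8.
Cross-terms: -36, -4, -26, -47, -106, -22, -4, -12  ⇒  Σ = -257
Area = |Σ|/2 = 128.5.

128.5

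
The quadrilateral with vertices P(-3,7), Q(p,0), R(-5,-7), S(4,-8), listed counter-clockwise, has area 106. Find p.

The doubled signed area Σ (x_i y_{i+1} − x_{i+1} y_i) is linear in p.
With p=0 it equals 72; the coefficient of p is -14 (from the two edges through Q).
So -14·p + 72 = 2·106 = 212 ⇒ p = -10.

-10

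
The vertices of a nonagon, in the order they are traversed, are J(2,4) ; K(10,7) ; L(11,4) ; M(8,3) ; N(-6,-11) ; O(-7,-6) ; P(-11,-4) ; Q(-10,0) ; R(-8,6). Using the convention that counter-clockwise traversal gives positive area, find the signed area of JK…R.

-177.5

J→K: (2)(7) − (10)(4) = -26
K→L: (10)(4) − (11)(7) = -37
L→M: (11)(3) − (8)(4) = 1
M→N: (8)(-11) − (-6)(3) = -70
N→O: (-6)(-6) − (-7)(-11) = -41
O→P: (-7)(-4) − (-11)(-6) = -38
P→Q: (-11)(0) − (-10)(-4) = -40
Q→R: (-10)(6) − (-8)(0) = -60
R→J: (-8)(4) − (2)(6) = -44
Σ = -355
Signed area = Σ/2 = -177.5 (negative ⇒ clockwise traversal).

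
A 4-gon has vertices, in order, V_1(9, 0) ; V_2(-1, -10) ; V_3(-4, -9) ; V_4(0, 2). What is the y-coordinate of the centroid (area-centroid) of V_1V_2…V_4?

-503/147

Apply the surveyor's formula. First the cross-terms c_i = x_i·y_{i+1} − x_{i+1}·y_i:
  -90, -31, -8, -18  ⇒  2A = -147, A = -73.5.
Then Σ (y_i + y_{i+1})·c_i = 1509, so ȳ = 1509 / (6·(-73.5)) = -503/147.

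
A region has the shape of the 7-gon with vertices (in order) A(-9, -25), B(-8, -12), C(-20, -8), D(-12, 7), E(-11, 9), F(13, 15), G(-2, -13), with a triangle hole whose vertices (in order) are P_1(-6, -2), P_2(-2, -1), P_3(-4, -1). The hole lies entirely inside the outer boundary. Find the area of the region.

510.5

Outer boundary:
A→B: (-9)(-12) − (-8)(-25) = -92
B→C: (-8)(-8) − (-20)(-12) = -176
C→D: (-20)(7) − (-12)(-8) = -236
D→E: (-12)(9) − (-11)(7) = -31
E→F: (-11)(15) − (13)(9) = -282
F→G: (13)(-13) − (-2)(15) = -139
G→A: (-2)(-25) − (-9)(-13) = -67
Σ = -1023
Area = |Σ|/2 = 511.5.
Hole:
Apply Gauss's area formula: 2A = Σ (x_i·y_{i+1} − x_{i+1}·y_i), indices taken mod 3.
Cross-terms: 2, -2, 2  ⇒  Σ = 2
Area = |Σ|/2 = 1.
Net area = 511.5 − 1 = 510.5.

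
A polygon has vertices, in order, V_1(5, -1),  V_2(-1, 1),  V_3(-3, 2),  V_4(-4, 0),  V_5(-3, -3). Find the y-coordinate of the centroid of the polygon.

-89/129

Apply the shoelace (surveyor's) formula. First the cross-terms c_i = x_i·y_{i+1} − x_{i+1}·y_i:
  4, 1, 8, 12, 18  ⇒  2A = 43, A = 21.5.
Then Σ (y_i + y_{i+1})·c_i = -89, so ȳ = -89 / (6·21.5) = -89/129.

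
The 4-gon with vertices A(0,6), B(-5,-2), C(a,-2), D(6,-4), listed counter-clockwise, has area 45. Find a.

-1

The doubled signed area Σ (x_i y_{i+1} − x_{i+1} y_i) is linear in a.
With a=0 it equals 88; the coefficient of a is -2 (from the two edges through C).
So -2·a + 88 = 2·45 = 90 ⇒ a = -1.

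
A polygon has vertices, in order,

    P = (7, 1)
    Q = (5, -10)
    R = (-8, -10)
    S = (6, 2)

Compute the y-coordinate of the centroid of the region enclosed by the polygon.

-223/39

Apply the shoelace formula. First the cross-terms c_i = x_i·y_{i+1} − x_{i+1}·y_i:
  -75, -130, 44, -8  ⇒  2A = -169, A = -84.5.
Then Σ (y_i + y_{i+1})·c_i = 2899, so ȳ = 2899 / (6·(-84.5)) = -223/39.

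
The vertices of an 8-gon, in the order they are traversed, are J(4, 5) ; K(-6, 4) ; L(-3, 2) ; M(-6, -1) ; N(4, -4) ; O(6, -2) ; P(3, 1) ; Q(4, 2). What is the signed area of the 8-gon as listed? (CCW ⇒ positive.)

65.5

Cross-terms: 46, 0, 15, 28, 16, 12, 2, 12  ⇒  Σ = 131
Signed area = Σ/2 = 65.5 (positive ⇒ counter-clockwise traversal).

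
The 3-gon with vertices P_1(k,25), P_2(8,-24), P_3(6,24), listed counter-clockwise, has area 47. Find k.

4

Write out the shoelace sum; only the two edges meeting at P_1 involve k:
2·Area = [(6·25 − k·24) + (k·(-24) − 8·25)] + 336
       = -48·k + 286 = 94
⇒ k = 4.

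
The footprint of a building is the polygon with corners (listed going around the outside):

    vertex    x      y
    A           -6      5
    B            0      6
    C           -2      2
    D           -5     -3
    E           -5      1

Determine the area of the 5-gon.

Cross-terms: -36, 12, 16, -20, -19  ⇒  Σ = -47
Area = |Σ|/2 = 23.5.

23.5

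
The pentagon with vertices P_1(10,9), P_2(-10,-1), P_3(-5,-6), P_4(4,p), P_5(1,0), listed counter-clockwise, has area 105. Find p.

The doubled signed area Σ (x_i y_{i+1} − x_{i+1} y_i) is linear in p.
With p=0 it equals 168; the coefficient of p is -6 (from the two edges through P_4).
So -6·p + 168 = 2·105 = 210 ⇒ p = -7.

-7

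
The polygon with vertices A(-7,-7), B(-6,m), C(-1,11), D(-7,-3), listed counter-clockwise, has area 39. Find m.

-13

The doubled signed area Σ (x_i y_{i+1} − x_{i+1} y_i) is linear in m.
With m=0 it equals 0; the coefficient of m is -6 (from the two edges through B).
So -6·m + 0 = 2·39 = 78 ⇒ m = -13.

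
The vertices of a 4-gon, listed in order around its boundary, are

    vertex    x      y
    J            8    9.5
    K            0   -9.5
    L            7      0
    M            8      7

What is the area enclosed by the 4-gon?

29.75

Apply the surveyor's formula: 2A = Σ (x_i·y_{i+1} − x_{i+1}·y_i), indices taken mod 4.
J→K: (8)(-9.5) − (0)(9.5) = -76
K→L: (0)(0) − (7)(-9.5) = 66.5
L→M: (7)(7) − (8)(0) = 49
M→J: (8)(9.5) − (8)(7) = 20
Σ = 59.5
Area = |Σ|/2 = 29.75.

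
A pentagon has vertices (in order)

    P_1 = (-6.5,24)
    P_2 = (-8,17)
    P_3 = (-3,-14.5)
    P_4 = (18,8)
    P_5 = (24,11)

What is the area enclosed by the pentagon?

Apply the surveyor's formula: 2A = Σ (x_i·y_{i+1} − x_{i+1}·y_i), indices taken mod 5.
Σ = (81.5) + (167) + (237) + (6) + (647.5) = 1139
Area = |Σ|/2 = 569.5.

569.5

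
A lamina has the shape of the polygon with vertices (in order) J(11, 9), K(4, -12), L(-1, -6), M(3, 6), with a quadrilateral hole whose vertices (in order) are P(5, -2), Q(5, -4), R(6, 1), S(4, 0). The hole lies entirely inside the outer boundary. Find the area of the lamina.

Outer boundary:
Apply the shoelace formula: 2A = Σ (x_i·y_{i+1} − x_{i+1}·y_i), indices taken mod 4.
Σ = (-168) + (-36) + (12) + (-39) = -231
Area = |Σ|/2 = 115.5.
Hole:
Apply the shoelace (surveyor's) formula: 2A = Σ (x_i·y_{i+1} − x_{i+1}·y_i), indices taken mod 4.
P→Q: (5)(-4) − (5)(-2) = -10
Q→R: (5)(1) − (6)(-4) = 29
R→S: (6)(0) − (4)(1) = -4
S→P: (4)(-2) − (5)(0) = -8
Σ = 7
Area = |Σ|/2 = 3.5.
Net area = 115.5 − 3.5 = 112.

112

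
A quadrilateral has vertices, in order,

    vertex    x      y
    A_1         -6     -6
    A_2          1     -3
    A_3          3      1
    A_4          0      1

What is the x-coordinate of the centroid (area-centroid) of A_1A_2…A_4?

-107/129

Apply the shoelace (surveyor's) formula. First the cross-terms c_i = x_i·y_{i+1} − x_{i+1}·y_i:
  24, 10, 3, 6  ⇒  2A = 43, A = 21.5.
Then Σ (x_i + x_{i+1})·c_i = -107, so x̄ = -107 / (6·21.5) = -107/129.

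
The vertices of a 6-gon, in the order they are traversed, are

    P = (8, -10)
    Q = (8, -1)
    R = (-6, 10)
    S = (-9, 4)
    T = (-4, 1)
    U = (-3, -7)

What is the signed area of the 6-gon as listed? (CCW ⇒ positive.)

168

Apply the shoelace formula: 2A = Σ (x_i·y_{i+1} − x_{i+1}·y_i), indices taken mod 6.
Cross-terms: 72, 74, 66, 7, 31, 86  ⇒  Σ = 336
Signed area = Σ/2 = 168 (positive ⇒ counter-clockwise traversal).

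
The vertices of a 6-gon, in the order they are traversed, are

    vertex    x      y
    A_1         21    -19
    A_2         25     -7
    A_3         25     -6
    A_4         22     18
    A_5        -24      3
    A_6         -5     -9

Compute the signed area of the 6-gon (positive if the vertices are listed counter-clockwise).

974

Cross-terms: 328, 25, 582, 498, 231, 284  ⇒  Σ = 1948
Signed area = Σ/2 = 974 (positive ⇒ counter-clockwise traversal).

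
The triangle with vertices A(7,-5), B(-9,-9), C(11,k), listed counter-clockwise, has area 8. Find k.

-5

The doubled signed area Σ (x_i y_{i+1} − x_{i+1} y_i) is linear in k.
With k=0 it equals -64; the coefficient of k is -16 (from the two edges through C).
So -16·k + -64 = 2·8 = 16 ⇒ k = -5.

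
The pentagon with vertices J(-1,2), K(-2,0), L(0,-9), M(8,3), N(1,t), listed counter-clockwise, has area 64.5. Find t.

4

Write out the shoelace sum; only the two edges meeting at N involve t:
2·Area = [(8·t − 1·3) + (1·2 − (-1)·t)] + 94
       = 9·t + 93 = 129
⇒ t = 4.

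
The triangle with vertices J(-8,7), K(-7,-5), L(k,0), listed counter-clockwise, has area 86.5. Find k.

7

Write out the shoelace sum; only the two edges meeting at L involve k:
2·Area = [((-7)·0 − k·(-5)) + (k·7 − (-8)·0)] + 89
       = 12·k + 89 = 173
⇒ k = 7.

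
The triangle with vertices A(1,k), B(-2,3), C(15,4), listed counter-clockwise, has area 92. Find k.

14

The doubled signed area Σ (x_i y_{i+1} − x_{i+1} y_i) is linear in k.
With k=0 it equals -54; the coefficient of k is 17 (from the two edges through A).
So 17·k + -54 = 2·92 = 184 ⇒ k = 14.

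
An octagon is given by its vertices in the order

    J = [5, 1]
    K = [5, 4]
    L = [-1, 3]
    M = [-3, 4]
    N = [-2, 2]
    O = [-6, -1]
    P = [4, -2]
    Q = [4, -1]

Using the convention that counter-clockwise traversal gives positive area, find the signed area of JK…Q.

Apply the shoelace formula: 2A = Σ (x_i·y_{i+1} − x_{i+1}·y_i), indices taken mod 8.
J→K: (5)(4) − (5)(1) = 15
K→L: (5)(3) − (-1)(4) = 19
L→M: (-1)(4) − (-3)(3) = 5
M→N: (-3)(2) − (-2)(4) = 2
N→O: (-2)(-1) − (-6)(2) = 14
O→P: (-6)(-2) − (4)(-1) = 16
P→Q: (4)(-1) − (4)(-2) = 4
Q→J: (4)(1) − (5)(-1) = 9
Σ = 84
Signed area = Σ/2 = 42 (positive ⇒ counter-clockwise traversal).

42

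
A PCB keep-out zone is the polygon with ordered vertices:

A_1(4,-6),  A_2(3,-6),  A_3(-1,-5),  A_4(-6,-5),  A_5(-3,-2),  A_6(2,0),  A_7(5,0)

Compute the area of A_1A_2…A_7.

Cross-terms: -6, -21, -25, -3, 4, 0, -30  ⇒  Σ = -81
Area = |Σ|/2 = 40.5.

40.5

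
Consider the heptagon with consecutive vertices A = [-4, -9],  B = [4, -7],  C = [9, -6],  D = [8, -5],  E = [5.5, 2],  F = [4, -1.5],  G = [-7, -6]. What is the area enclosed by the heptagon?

68.875

Cross-terms: 64, 39, 3, 43.5, -16.25, -34.5, 39  ⇒  Σ = 137.75
Area = |Σ|/2 = 68.875.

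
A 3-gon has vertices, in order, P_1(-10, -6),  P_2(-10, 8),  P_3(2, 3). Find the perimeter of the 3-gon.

42

|P_1P_2| = √((0)² + (14)²) = √196 = 14
|P_2P_3| = √((12)² + (-5)²) = √169 = 13
|P_3P_1| = √((-12)² + (-9)²) = √225 = 15
Perimeter = 14 + 13 + 15 = 42.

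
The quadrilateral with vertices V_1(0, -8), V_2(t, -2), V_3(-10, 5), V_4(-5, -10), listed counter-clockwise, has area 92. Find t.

3

The doubled signed area Σ (x_i y_{i+1} − x_{i+1} y_i) is linear in t.
With t=0 it equals 145; the coefficient of t is 13 (from the two edges through V_2).
So 13·t + 145 = 2·92 = 184 ⇒ t = 3.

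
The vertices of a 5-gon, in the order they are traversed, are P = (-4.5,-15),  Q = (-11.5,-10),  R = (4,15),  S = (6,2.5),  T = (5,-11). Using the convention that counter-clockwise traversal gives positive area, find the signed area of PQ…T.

-271.5

Cross-terms: -127.5, -132.5, -80, -78.5, -124.5  ⇒  Σ = -543
Signed area = Σ/2 = -271.5 (negative ⇒ clockwise traversal).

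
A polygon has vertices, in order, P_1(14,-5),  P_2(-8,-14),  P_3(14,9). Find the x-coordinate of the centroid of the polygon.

Apply the shoelace formula. First the cross-terms c_i = x_i·y_{i+1} − x_{i+1}·y_i:
  -236, 124, -196  ⇒  2A = -308, A = -154.
Then Σ (x_i + x_{i+1})·c_i = -6160, so x̄ = -6160 / (6·(-154)) = 20/3.

20/3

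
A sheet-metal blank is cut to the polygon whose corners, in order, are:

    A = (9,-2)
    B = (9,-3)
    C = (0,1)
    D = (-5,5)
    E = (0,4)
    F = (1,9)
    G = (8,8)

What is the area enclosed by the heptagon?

85.5

Σ = (-9) + (9) + (5) + (-20) + (-4) + (-64) + (-88) = -171
Area = |Σ|/2 = 85.5.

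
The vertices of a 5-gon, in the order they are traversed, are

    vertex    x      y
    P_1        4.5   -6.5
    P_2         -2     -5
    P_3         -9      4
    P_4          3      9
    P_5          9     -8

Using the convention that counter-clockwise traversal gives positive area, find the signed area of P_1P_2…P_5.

Apply the surveyor's formula: 2A = Σ (x_i·y_{i+1} − x_{i+1}·y_i), indices taken mod 5.
Σ = (-35.5) + (-53) + (-93) + (-105) + (-22.5) = -309
Signed area = Σ/2 = -154.5 (negative ⇒ clockwise traversal).

-154.5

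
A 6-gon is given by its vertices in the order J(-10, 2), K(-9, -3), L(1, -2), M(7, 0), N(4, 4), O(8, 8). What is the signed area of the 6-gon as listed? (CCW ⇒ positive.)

Apply the shoelace formula: 2A = Σ (x_i·y_{i+1} − x_{i+1}·y_i), indices taken mod 6.
J→K: (-10)(-3) − (-9)(2) = 48
K→L: (-9)(-2) − (1)(-3) = 21
L→M: (1)(0) − (7)(-2) = 14
M→N: (7)(4) − (4)(0) = 28
N→O: (4)(8) − (8)(4) = 0
O→J: (8)(2) − (-10)(8) = 96
Σ = 207
Signed area = Σ/2 = 103.5 (positive ⇒ counter-clockwise traversal).

103.5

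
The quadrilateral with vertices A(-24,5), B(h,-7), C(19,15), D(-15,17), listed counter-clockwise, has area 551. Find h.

Write out the shoelace sum; only the two edges meeting at B involve h:
2·Area = [((-24)·(-7) − h·5) + (h·15 − 19·(-7))] + 881
       = 10·h + 1182 = 1102
⇒ h = -8.

-8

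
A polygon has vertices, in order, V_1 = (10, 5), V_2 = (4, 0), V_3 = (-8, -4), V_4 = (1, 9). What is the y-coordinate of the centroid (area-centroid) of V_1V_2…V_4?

Apply the shoelace formula. First the cross-terms c_i = x_i·y_{i+1} − x_{i+1}·y_i:
  -20, -16, -68, -85  ⇒  2A = -189, A = -94.5.
Then Σ (y_i + y_{i+1})·c_i = -1566, so ȳ = -1566 / (6·(-94.5)) = 58/21.

58/21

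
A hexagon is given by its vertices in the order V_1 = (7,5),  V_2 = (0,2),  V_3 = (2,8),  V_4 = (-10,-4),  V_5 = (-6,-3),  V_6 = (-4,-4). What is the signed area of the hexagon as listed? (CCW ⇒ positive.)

54

Σ = (14) + (-4) + (72) + (6) + (12) + (8) = 108
Signed area = Σ/2 = 54 (positive ⇒ counter-clockwise traversal).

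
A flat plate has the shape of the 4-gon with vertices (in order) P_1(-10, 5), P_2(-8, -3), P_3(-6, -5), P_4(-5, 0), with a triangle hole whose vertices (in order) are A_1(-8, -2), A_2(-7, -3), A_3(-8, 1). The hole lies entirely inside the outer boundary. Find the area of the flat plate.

19.5

Outer boundary:
Apply Gauss's area formula: 2A = Σ (x_i·y_{i+1} − x_{i+1}·y_i), indices taken mod 4.
Cross-terms: 70, 22, -25, -25  ⇒  Σ = 42
Area = |Σ|/2 = 21.
Hole:
Apply the surveyor's formula: 2A = Σ (x_i·y_{i+1} − x_{i+1}·y_i), indices taken mod 3.
A_1→A_2: (-8)(-3) − (-7)(-2) = 10
A_2→A_3: (-7)(1) − (-8)(-3) = -31
A_3→A_1: (-8)(-2) − (-8)(1) = 24
Σ = 3
Area = |Σ|/2 = 1.5.
Net area = 21 − 1.5 = 19.5.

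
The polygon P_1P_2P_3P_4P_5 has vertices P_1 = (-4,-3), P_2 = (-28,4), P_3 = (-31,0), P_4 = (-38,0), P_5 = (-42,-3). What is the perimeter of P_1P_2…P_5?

80

|P_1P_2| = √((-24)² + (7)²) = √625 = 25
|P_2P_3| = √((-3)² + (-4)²) = √25 = 5
|P_3P_4| = √((-7)² + (0)²) = √49 = 7
|P_4P_5| = √((-4)² + (-3)²) = √25 = 5
|P_5P_1| = √((38)² + (0)²) = √1444 = 38
Perimeter = 25 + 5 + 7 + 5 + 38 = 80.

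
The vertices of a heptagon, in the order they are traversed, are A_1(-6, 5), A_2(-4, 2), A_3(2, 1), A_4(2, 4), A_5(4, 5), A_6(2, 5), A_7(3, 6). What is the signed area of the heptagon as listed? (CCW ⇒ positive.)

29

Σ = (8) + (-8) + (6) + (-6) + (10) + (-3) + (51) = 58
Signed area = Σ/2 = 29 (positive ⇒ counter-clockwise traversal).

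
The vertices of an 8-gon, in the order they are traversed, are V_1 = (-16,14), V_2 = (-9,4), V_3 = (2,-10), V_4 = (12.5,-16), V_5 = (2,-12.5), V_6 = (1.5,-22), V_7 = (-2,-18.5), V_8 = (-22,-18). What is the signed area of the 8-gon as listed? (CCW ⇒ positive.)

-475.625

Σ = (62) + (82) + (93) + (-124.25) + (-25.25) + (-71.75) + (-371) + (-596) = -951.25
Signed area = Σ/2 = -475.625 (negative ⇒ clockwise traversal).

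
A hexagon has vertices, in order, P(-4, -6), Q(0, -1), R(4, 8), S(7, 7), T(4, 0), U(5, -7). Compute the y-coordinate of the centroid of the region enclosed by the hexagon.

Apply Gauss's area formula. First the cross-terms c_i = x_i·y_{i+1} − x_{i+1}·y_i:
  4, 4, -28, -28, -28, -58  ⇒  2A = -134, A = -67.
Then Σ (y_i + y_{i+1})·c_i = 334, so ȳ = 334 / (6·(-67)) = -167/201.

-167/201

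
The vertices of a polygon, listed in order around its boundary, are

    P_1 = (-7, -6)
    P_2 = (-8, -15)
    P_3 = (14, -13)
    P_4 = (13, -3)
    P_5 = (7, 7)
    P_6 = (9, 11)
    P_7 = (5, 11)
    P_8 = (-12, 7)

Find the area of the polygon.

478

Cross-terms: 57, 314, 127, 112, 14, 44, 167, 121  ⇒  Σ = 956
Area = |Σ|/2 = 478.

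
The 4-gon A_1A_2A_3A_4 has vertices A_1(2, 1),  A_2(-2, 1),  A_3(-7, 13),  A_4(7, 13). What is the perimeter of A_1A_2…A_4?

|A_1A_2| = √((-4)² + (0)²) = √16 = 4
|A_2A_3| = √((-5)² + (12)²) = √169 = 13
|A_3A_4| = √((14)² + (0)²) = √196 = 14
|A_4A_1| = √((-5)² + (-12)²) = √169 = 13
Perimeter = 4 + 13 + 14 + 13 = 44.

44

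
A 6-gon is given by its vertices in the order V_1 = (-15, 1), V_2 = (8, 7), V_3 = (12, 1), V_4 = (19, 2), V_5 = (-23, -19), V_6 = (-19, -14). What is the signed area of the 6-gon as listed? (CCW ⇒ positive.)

-383.5

Apply the shoelace formula: 2A = Σ (x_i·y_{i+1} − x_{i+1}·y_i), indices taken mod 6.
Σ = (-113) + (-76) + (5) + (-315) + (-39) + (-229) = -767
Signed area = Σ/2 = -383.5 (negative ⇒ clockwise traversal).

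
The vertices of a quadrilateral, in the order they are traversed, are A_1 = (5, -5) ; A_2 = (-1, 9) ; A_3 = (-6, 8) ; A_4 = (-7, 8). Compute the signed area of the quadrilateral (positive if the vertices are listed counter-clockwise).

44.5

Apply the surveyor's formula: 2A = Σ (x_i·y_{i+1} − x_{i+1}·y_i), indices taken mod 4.
Cross-terms: 40, 46, 8, -5  ⇒  Σ = 89
Signed area = Σ/2 = 44.5 (positive ⇒ counter-clockwise traversal).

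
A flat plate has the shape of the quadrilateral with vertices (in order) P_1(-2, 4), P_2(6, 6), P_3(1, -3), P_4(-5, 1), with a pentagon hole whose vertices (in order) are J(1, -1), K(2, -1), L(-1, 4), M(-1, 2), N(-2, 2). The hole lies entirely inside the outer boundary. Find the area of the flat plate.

40

Outer boundary:
Apply the shoelace formula: 2A = Σ (x_i·y_{i+1} − x_{i+1}·y_i), indices taken mod 4.
Σ = (-36) + (-24) + (-14) + (-18) = -92
Area = |Σ|/2 = 46.
Hole:
Σ = (1) + (7) + (2) + (2) + (0) = 12
Area = |Σ|/2 = 6.
Net area = 46 − 6 = 40.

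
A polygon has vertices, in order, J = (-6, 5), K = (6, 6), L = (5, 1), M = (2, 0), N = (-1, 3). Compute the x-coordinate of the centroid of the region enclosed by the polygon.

121/73

Apply Gauss's area formula. First the cross-terms c_i = x_i·y_{i+1} − x_{i+1}·y_i:
  -66, -24, -2, 6, 13  ⇒  2A = -73, A = -36.5.
Then Σ (x_i + x_{i+1})·c_i = -363, so x̄ = -363 / (6·(-36.5)) = 121/73.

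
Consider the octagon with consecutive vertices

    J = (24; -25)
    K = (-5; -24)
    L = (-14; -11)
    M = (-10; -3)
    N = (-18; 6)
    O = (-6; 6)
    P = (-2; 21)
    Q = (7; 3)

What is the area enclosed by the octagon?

875

Apply Gauss's area formula: 2A = Σ (x_i·y_{i+1} − x_{i+1}·y_i), indices taken mod 8.
J→K: (24)(-24) − (-5)(-25) = -701
K→L: (-5)(-11) − (-14)(-24) = -281
L→M: (-14)(-3) − (-10)(-11) = -68
M→N: (-10)(6) − (-18)(-3) = -114
N→O: (-18)(6) − (-6)(6) = -72
O→P: (-6)(21) − (-2)(6) = -114
P→Q: (-2)(3) − (7)(21) = -153
Q→J: (7)(-25) − (24)(3) = -247
Σ = -1750
Area = |Σ|/2 = 875.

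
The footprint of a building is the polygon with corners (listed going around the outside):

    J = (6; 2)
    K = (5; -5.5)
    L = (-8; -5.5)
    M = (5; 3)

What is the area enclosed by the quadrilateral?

59.5

Σ = (-43) + (-71.5) + (3.5) + (-8) = -119
Area = |Σ|/2 = 59.5.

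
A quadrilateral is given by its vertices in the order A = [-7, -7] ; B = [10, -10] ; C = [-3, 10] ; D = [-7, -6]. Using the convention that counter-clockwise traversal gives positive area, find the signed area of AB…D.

152.5

Σ = (140) + (70) + (88) + (7) = 305
Signed area = Σ/2 = 152.5 (positive ⇒ counter-clockwise traversal).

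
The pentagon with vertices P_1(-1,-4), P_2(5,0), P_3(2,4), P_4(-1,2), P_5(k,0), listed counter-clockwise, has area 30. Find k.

The doubled signed area Σ (x_i y_{i+1} − x_{i+1} y_i) is linear in k.
With k=0 it equals 48; the coefficient of k is -6 (from the two edges through P_5).
So -6·k + 48 = 2·30 = 60 ⇒ k = -2.

-2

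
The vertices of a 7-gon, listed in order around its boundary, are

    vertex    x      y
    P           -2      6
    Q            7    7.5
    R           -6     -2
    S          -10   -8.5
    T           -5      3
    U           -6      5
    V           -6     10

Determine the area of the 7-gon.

Apply the shoelace (surveyor's) formula: 2A = Σ (x_i·y_{i+1} − x_{i+1}·y_i), indices taken mod 7.
Σ = (-57) + (31) + (31) + (-72.5) + (-7) + (-30) + (-16) = -120.5
Area = |Σ|/2 = 60.25.

60.25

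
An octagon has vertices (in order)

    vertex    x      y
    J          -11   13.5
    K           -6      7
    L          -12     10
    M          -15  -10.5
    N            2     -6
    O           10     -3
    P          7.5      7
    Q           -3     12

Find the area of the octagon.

Apply the surveyor's formula: 2A = Σ (x_i·y_{i+1} − x_{i+1}·y_i), indices taken mod 8.
Cross-terms: 4, 24, 276, 111, 54, 92.5, 111, 91.5  ⇒  Σ = 764
Area = |Σ|/2 = 382.

382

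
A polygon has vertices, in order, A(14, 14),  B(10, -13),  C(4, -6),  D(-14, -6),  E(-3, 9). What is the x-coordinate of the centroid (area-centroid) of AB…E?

Apply the shoelace (surveyor's) formula. First the cross-terms c_i = x_i·y_{i+1} − x_{i+1}·y_i:
  -322, -8, -108, -144, -168  ⇒  2A = -750, A = -375.
Then Σ (x_i + x_{i+1})·c_i = -6160, so x̄ = -6160 / (6·(-375)) = 616/225.

616/225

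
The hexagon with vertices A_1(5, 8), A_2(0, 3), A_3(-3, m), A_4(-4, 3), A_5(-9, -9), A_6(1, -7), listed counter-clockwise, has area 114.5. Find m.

9

Write out the shoelace sum; only the two edges meeting at A_3 involve m:
2·Area = [(0·m − (-3)·3) + ((-3)·3 − (-4)·m)] + 193
       = 4·m + 193 = 229
⇒ m = 9.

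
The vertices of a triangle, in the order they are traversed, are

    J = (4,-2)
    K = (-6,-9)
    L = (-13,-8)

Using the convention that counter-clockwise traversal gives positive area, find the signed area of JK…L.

J→K: (4)(-9) − (-6)(-2) = -48
K→L: (-6)(-8) − (-13)(-9) = -69
L→J: (-13)(-2) − (4)(-8) = 58
Σ = -59
Signed area = Σ/2 = -29.5 (negative ⇒ clockwise traversal).

-29.5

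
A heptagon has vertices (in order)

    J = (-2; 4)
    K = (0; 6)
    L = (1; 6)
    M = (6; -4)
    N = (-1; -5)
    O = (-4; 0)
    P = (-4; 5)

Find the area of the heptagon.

Apply the shoelace formula: 2A = Σ (x_i·y_{i+1} − x_{i+1}·y_i), indices taken mod 7.
J→K: (-2)(6) − (0)(4) = -12
K→L: (0)(6) − (1)(6) = -6
L→M: (1)(-4) − (6)(6) = -40
M→N: (6)(-5) − (-1)(-4) = -34
N→O: (-1)(0) − (-4)(-5) = -20
O→P: (-4)(5) − (-4)(0) = -20
P→J: (-4)(4) − (-2)(5) = -6
Σ = -138
Area = |Σ|/2 = 69.

69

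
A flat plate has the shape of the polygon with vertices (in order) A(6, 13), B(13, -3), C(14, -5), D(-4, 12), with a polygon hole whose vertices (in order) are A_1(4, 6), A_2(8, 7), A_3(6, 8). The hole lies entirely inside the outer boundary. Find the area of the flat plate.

Outer boundary:
Apply the surveyor's formula: 2A = Σ (x_i·y_{i+1} − x_{i+1}·y_i), indices taken mod 4.
Cross-terms: -187, -23, 148, -124  ⇒  Σ = -186
Area = |Σ|/2 = 93.
Hole:
Apply the shoelace (surveyor's) formula: 2A = Σ (x_i·y_{i+1} − x_{i+1}·y_i), indices taken mod 3.
Σ = (-20) + (22) + (4) = 6
Area = |Σ|/2 = 3.
Net area = 93 − 3 = 90.

90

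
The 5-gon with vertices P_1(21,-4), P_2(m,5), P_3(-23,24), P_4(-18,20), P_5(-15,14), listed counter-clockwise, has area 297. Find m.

21

Write out the shoelace sum; only the two edges meeting at P_2 involve m:
2·Area = [(21·5 − m·(-4)) + (m·24 − (-23)·5)] + -214
       = 28·m + 6 = 594
⇒ m = 21.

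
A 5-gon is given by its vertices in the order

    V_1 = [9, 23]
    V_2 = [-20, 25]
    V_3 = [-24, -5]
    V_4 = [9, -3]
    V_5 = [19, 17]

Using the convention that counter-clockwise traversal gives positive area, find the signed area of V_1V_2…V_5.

998

Σ = (685) + (700) + (117) + (210) + (284) = 1996
Signed area = Σ/2 = 998 (positive ⇒ counter-clockwise traversal).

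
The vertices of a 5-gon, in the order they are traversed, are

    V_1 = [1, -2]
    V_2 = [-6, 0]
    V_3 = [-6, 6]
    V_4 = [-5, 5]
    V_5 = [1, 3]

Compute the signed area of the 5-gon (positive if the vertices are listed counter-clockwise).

V_1→V_2: (1)(0) − (-6)(-2) = -12
V_2→V_3: (-6)(6) − (-6)(0) = -36
V_3→V_4: (-6)(5) − (-5)(6) = 0
V_4→V_5: (-5)(3) − (1)(5) = -20
V_5→V_1: (1)(-2) − (1)(3) = -5
Σ = -73
Signed area = Σ/2 = -36.5 (negative ⇒ clockwise traversal).

-36.5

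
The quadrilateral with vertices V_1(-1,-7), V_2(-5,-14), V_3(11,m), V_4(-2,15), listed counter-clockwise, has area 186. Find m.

-15

Write out the shoelace sum; only the two edges meeting at V_3 involve m:
2·Area = [((-5)·m − 11·(-14)) + (11·15 − (-2)·m)] + 8
       = -3·m + 327 = 372
⇒ m = -15.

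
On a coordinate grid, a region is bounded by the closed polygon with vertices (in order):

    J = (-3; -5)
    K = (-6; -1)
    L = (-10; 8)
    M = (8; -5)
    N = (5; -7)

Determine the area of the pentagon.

88

Cross-terms: -27, -58, -14, -31, -46  ⇒  Σ = -176
Area = |Σ|/2 = 88.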